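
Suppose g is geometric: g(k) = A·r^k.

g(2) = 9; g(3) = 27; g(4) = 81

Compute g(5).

Consecutive ratio: 27/9 = 3, and 81/27 = 3, so r = 3.
Then A·3^2 = 9 gives A = 1, and g(k) = 1·3^k.
g(5) = 1·3^5 = 243.

243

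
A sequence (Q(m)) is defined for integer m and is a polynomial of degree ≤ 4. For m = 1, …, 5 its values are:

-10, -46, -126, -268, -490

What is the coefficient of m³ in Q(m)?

-3

First differences: -36, -80, -142, -222. Second differences: -44, -62, -80. Third differences: -18, -18.
Level-3 differences are constant, so Q has degree 3.
Fitting a degree-3 polynomial gives Q(m) = -3m³ - 4m² - 3m.
The coefficient of m³ is -3.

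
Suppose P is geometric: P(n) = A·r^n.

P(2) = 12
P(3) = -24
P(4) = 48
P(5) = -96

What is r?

-2

Consecutive ratio: -24/12 = -2, and 48/(-24) = -2, so r = -2.
Then A·(-2)^2 = 12 gives A = 3, and P(n) = 3·(-2)^n.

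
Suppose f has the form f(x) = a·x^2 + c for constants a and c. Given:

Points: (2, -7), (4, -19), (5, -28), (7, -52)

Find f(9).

-84

From f(2) = -7 and f(4) = -19: 4a + c = -7 and 16a + c = -19.
Subtracting: 12a = -12, so a = -1; then c = -7 − (-1)·4 = -3.
So f(x) = -1x² − 3, and f(9) = -84.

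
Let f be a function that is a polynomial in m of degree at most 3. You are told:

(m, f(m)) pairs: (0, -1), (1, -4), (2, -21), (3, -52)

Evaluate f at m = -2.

-37

Write f(m) = am³ + bm² + cm + d; the 4 given values yield a linear system in the 4 coefficients.
Solving, the leading coefficient vanishes, and f(m) = -7m² + 4m - 1.
Then f(-2) = -37.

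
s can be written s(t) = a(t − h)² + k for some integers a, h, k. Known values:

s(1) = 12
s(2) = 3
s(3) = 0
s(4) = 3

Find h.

First differences -9, -3, 3; second difference 6 = 2a, so a = 3.
Expanding, the t-coefficient is −2ah = -6h; matching it to the data gives h = 3, and then k = 0.
So s(t) = 3(t − 3)² + 0.
Hence h = 3.

3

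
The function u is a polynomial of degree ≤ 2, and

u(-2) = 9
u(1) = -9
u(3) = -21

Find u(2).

Write u(t) = at² + bt + c; the 3 given values yield a linear system in the 3 coefficients.
Solving, the leading coefficient vanishes, and u(t) = -6t - 3.
Then u(2) = -15.

-15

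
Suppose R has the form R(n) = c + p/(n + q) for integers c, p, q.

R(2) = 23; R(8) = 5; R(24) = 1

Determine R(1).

47

(R(n) − c)(n + q) = p for each data point; the three points give a linear system in c and q, then p follows.
Solving: c = -1, q = 0, p = 48, so R(n) = -1 + 48/(n + 0).
Then R(1) = -1 + 48/1 = 47.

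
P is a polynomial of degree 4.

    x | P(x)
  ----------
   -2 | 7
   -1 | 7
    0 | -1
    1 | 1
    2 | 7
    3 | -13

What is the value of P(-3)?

First differences: 0, -8, 2, 6, -20. Second differences: -8, 10, 4, -26. Third differences: 18, -6, -30. Fourth differences: -24, -24.
Level-4 differences are constant, so P has degree 4.
Fitting a degree-4 polynomial gives P(x) = -x^4 + x³ + 6x² - 4x - 1.
Then P(-3) = -43.

-43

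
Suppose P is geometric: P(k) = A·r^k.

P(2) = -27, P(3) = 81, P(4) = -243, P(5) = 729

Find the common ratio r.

Consecutive ratio: 81/(-27) = -3, and -243/81 = -3, so r = -3.
Then A·(-3)^2 = -27 gives A = -3, and P(k) = -3·(-3)^k.

-3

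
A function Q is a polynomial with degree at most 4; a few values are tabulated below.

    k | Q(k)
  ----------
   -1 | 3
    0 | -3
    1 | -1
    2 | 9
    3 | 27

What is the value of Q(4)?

53

Write Q(k) = ak^4 + bk³ + ck² + dk + e; the 5 given values yield a linear system in the 5 coefficients.
Solving, the top 2 coefficients vanish, and Q(k) = 4k² - 2k - 3.
Then Q(4) = 53.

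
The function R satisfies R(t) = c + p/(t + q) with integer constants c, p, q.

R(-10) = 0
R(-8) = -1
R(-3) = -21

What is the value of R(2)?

(R(t) − c)(t + q) = p for each data point; the three points give a linear system in c and q, then p follows.
Solving: c = 3, q = 2, p = 24, so R(t) = 3 + 24/(t + 2).
Then R(2) = 3 + 24/4 = 9.

9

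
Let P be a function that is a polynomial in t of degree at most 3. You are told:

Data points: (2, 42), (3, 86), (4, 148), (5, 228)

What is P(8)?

First differences: 44, 62, 80. Second differences: 18, 18.
Level-2 differences are constant, so P has degree 2.
Fitting a degree-2 polynomial gives P(t) = 9t² - t + 8.
Then P(8) = 576.

576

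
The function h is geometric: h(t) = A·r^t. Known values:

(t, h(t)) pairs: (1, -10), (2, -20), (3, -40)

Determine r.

2

Consecutive ratio: -20/(-10) = 2, and -40/(-20) = 2, so r = 2.
Then A·2^1 = -10 gives A = -5, and h(t) = -5·2^t.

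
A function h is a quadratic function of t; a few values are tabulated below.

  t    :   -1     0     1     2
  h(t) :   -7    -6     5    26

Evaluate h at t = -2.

2

Write h(t) = at² + bt + c; the 4 given values yield a linear system in the 3 coefficients.
Solving, h(t) = 5t² + 6t - 6.
Then h(-2) = 2.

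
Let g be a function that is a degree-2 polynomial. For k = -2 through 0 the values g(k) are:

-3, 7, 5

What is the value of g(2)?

Write g(k) = ak² + bk + c; the 3 given values yield a linear system in the 3 coefficients.
Solving, g(k) = -6k² - 8k + 5.
Then g(2) = -35.

-35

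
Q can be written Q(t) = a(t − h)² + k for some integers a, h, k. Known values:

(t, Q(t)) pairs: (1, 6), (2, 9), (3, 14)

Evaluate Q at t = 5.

30

First differences 3, 5; second difference 2 = 2a, so a = 1.
Expanding, the t-coefficient is −2ah = -2h; matching it to the data gives h = 0, and then k = 5.
So Q(t) = 1(t + 0)² + 5.
Q(5) = 1·5² + 5 = 30.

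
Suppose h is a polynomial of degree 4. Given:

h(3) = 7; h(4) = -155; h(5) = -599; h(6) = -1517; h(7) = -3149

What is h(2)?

Write h(m) = am^4 + bm³ + cm² + dm + e; the 5 given values yield a linear system in the 5 coefficients.
Solving, h(m) = -2m^4 + 4m³ + 5m² + 5m + 1.
Then h(2) = 31.

31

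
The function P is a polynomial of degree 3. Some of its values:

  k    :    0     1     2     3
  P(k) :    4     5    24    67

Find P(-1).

Write P(k) = ak³ + bk² + ck + d; the 4 given values yield a linear system in the 4 coefficients.
Solving, P(k) = k³ + 6k² - 6k + 4.
Then P(-1) = 15.

15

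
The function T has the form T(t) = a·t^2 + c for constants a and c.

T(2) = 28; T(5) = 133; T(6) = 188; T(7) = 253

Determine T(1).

From T(2) = 28 and T(5) = 133: 4a + c = 28 and 25a + c = 133.
Subtracting: 21a = 105, so a = 5; then c = 28 − 5·4 = 8.
So T(t) = 5t² + 8, and T(1) = 13.

13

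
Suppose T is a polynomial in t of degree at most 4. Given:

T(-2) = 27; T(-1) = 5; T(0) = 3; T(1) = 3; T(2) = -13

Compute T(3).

Write T(t) = at^4 + bt³ + ct² + dt + e; the 5 given values yield a linear system in the 5 coefficients.
Solving, the leading coefficient vanishes, and T(t) = -3t³ + t² + 2t + 3.
Then T(3) = -63.

-63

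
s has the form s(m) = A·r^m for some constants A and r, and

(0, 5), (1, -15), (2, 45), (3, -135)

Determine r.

-3

Consecutive ratio: -15/5 = -3, and 45/(-15) = -3, so r = -3.
Then A·(-3)^0 = 5 gives A = 5, and s(m) = 5·(-3)^m.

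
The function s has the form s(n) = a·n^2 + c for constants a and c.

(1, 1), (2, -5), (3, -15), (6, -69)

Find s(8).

From s(1) = 1 and s(2) = -5: 1a + c = 1 and 4a + c = -5.
Subtracting: 3a = -6, so a = -2; then c = 1 − (-2)·1 = 3.
So s(n) = -2n² + 3, and s(8) = -125.

-125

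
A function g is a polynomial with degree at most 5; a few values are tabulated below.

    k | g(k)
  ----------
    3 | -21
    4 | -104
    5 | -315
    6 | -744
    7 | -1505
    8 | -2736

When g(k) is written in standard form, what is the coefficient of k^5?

Write g(k) = ak^5 + bk^4 + ck³ + dk² + ek + p; the 6 given values yield a linear system in the 6 coefficients.
Solving, the leading coefficient vanishes, and g(k) = -k^4 + 3k³ - 3k² + 2k.
The coefficient of k^5 is 0.

0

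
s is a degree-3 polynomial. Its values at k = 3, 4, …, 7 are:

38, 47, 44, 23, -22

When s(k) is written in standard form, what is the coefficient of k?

First differences: 9, -3, -21, -45. Second differences: -12, -18, -24. Third differences: -6, -6.
Level-3 differences are constant, so s has degree 3.
Fitting a degree-3 polynomial gives s(k) = -k³ + 6k² + 4k - 1.
The coefficient of k is 4.

4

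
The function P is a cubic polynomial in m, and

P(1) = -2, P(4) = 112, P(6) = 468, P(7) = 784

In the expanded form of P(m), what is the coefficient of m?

Write P(m) = am³ + bm² + cm + d; the 4 given values yield a linear system in the 4 coefficients.
Solving, P(m) = 3m³ - 5m².
The coefficient of m is 0.

0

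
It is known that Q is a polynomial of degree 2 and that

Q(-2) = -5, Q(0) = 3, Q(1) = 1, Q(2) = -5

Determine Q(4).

Write Q(n) = an² + bn + c; the 4 given values yield a linear system in the 3 coefficients.
Solving, Q(n) = -2n² + 3.
Then Q(4) = -29.

-29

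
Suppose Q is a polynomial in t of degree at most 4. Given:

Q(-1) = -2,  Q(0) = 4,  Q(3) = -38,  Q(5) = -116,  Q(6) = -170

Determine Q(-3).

-44

Write Q(t) = at^4 + bt³ + ct² + dt + e; the 5 given values yield a linear system in the 5 coefficients.
Solving, the top 2 coefficients vanish, and Q(t) = -5t² + t + 4.
Then Q(-3) = -44.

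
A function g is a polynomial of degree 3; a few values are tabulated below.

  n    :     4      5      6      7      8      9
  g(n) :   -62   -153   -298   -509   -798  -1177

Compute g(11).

First differences: -91, -145, -211, -289, -379. Second differences: -54, -66, -78, -90. Third differences: -12, -12, -12.
Level-3 differences are constant, so g has degree 3.
Fitting a degree-3 polynomial gives g(n) = -2n³ + 3n² + 4n + 2.
Then g(11) = -2253.

-2253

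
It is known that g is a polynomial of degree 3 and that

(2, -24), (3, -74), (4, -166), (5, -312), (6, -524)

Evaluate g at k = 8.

-1194

First differences: -50, -92, -146, -212. Second differences: -42, -54, -66. Third differences: -12, -12.
Level-3 differences are constant, so g has degree 3.
Fitting a degree-3 polynomial gives g(k) = -2k³ - 3k² + 3k - 2.
Then g(8) = -1194.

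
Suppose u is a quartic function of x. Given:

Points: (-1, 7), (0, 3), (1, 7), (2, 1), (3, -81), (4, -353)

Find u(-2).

Write u(x) = ax^4 + bx³ + cx² + dx + e; the 6 given values yield a linear system in the 5 coefficients.
Solving, u(x) = -2x^4 + x³ + 6x² - x + 3.
Then u(-2) = -11.

-11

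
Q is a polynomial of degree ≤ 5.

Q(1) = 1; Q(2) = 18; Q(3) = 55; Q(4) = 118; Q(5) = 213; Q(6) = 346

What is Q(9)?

1033

First differences: 17, 37, 63, 95, 133. Second differences: 20, 26, 32, 38. Third differences: 6, 6, 6.
Level-3 differences are constant, so Q has degree 3.
Fitting a degree-3 polynomial gives Q(m) = m³ + 4m² - 2m - 2.
Then Q(9) = 1033.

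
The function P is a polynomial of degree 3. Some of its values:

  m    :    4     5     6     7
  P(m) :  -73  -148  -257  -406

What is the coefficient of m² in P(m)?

-2

Write P(m) = am³ + bm² + cm + d; the 4 given values yield a linear system in the 4 coefficients.
Solving, P(m) = -m³ - 2m² + 4m + 7.
The coefficient of m² is -2.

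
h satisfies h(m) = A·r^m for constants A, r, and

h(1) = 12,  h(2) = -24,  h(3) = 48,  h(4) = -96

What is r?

-2

Consecutive ratio: -24/12 = -2, and 48/(-24) = -2, so r = -2.
Then A·(-2)^1 = 12 gives A = -6, and h(m) = -6·(-2)^m.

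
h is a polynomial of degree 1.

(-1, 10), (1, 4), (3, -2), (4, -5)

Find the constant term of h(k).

Write h(k) = ak + b; the 4 given values yield a linear system in the 2 coefficients.
Solving, h(k) = -3k + 7.
The constant term is h(0) = 7.

7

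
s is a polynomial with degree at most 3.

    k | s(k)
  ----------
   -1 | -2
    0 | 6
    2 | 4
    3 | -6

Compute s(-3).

Write s(k) = ak³ + bk² + ck + d; the 4 given values yield a linear system in the 4 coefficients.
Solving, the leading coefficient vanishes, and s(k) = -3k² + 5k + 6.
Then s(-3) = -36.

-36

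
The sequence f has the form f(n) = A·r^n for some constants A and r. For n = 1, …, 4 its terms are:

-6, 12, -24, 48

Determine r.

-2

Consecutive ratio: 12/(-6) = -2, and -24/12 = -2, so r = -2.
Then A·(-2)^1 = -6 gives A = 3, and f(n) = 3·(-2)^n.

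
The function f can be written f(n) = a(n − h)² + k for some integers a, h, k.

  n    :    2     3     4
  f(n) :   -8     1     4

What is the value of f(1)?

First differences 9, 3; second difference -6 = 2a, so a = -3.
Expanding, the n-coefficient is −2ah = 6h; matching it to the data gives h = 4, and then k = 4.
So f(n) = -3(n − 4)² + 4.
f(1) = -3·(-3)² + 4 = -23.

-23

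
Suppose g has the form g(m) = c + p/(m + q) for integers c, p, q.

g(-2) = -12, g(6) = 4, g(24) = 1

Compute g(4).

6

(g(m) − c)(m + q) = p for each data point; the three points give a linear system in c and q, then p follows.
Solving: c = 0, q = 0, p = 24, so g(m) = 24/(m + 0).
Then g(4) = 0 + 24/4 = 6.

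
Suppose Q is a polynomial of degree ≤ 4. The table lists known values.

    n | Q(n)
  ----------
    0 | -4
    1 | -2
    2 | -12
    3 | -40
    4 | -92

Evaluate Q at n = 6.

Write Q(n) = an^4 + bn³ + cn² + dn + e; the 5 given values yield a linear system in the 5 coefficients.
Solving, the leading coefficient vanishes, and Q(n) = -n³ - 3n² + 6n - 4.
Then Q(6) = -292.

-292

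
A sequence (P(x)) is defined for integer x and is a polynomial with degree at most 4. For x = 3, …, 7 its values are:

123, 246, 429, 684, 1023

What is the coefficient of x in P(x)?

First differences: 123, 183, 255, 339. Second differences: 60, 72, 84. Third differences: 12, 12.
Level-3 differences are constant, so P has degree 3.
Fitting a degree-3 polynomial gives P(x) = 2x³ + 6x² + 7x - 6.
The coefficient of x is 7.

7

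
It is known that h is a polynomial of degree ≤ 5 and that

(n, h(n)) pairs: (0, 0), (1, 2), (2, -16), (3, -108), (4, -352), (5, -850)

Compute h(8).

-5248

First differences: 2, -18, -92, -244, -498. Second differences: -20, -74, -152, -254. Third differences: -54, -78, -102. Fourth differences: -24, -24.
Level-4 differences are constant, so h has degree 4.
Fitting a degree-4 polynomial gives h(n) = -n^4 - 3n³ + 6n².
Then h(8) = -5248.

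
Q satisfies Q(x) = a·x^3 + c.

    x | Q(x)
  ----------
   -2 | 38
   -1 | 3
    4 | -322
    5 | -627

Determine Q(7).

-1717

From Q(-2) = 38 and Q(-1) = 3: -8a + c = 38 and -1a + c = 3.
Subtracting: 7a = -35, so a = -5; then c = 38 − (-5)·(-8) = -2.
So Q(x) = -5x³ − 2, and Q(7) = -1717.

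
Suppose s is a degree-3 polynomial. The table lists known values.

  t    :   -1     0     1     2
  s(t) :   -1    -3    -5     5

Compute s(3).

39

Write s(t) = at³ + bt² + ct + d; the 4 given values yield a linear system in the 4 coefficients.
Solving, s(t) = 2t³ - 4t - 3.
Then s(3) = 39.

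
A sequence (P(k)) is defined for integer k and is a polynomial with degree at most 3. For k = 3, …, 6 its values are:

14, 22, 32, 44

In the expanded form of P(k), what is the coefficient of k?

Write P(k) = ak³ + bk² + ck + d; the 4 given values yield a linear system in the 4 coefficients.
Solving, the leading coefficient vanishes, and P(k) = k² + k + 2.
The coefficient of k is 1.

1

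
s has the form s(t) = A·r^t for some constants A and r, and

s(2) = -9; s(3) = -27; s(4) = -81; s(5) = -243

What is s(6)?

-729

Consecutive ratio: -27/(-9) = 3, and -81/(-27) = 3, so r = 3.
Then A·3^2 = -9 gives A = -1, and s(t) = -1·3^t.
s(6) = -1·3^6 = -729.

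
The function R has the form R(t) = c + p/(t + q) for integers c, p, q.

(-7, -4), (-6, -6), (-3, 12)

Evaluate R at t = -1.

(R(t) − c)(t + q) = p for each data point; the three points give a linear system in c and q, then p follows.
Solving: c = 0, q = 4, p = 12, so R(t) = 12/(t + 4).
Then R(-1) = 0 + 12/3 = 4.

4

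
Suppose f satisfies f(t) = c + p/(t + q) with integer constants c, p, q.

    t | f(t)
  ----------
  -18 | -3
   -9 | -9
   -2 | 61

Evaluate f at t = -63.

0

(f(t) − c)(t + q) = p for each data point; the three points give a linear system in c and q, then p follows.
Solving: c = 1, q = 3, p = 60, so f(t) = 1 + 60/(t + 3).
Then f(-63) = 1 + 60/(-60) = 0.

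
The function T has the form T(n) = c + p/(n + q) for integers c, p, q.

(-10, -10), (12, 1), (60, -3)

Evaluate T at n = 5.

(T(n) − c)(n + q) = p for each data point; the three points give a linear system in c and q, then p follows.
Solving: c = -4, q = 0, p = 60, so T(n) = -4 + 60/(n + 0).
Then T(5) = -4 + 60/5 = 8.

8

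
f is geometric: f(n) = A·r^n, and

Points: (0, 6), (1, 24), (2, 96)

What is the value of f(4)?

Consecutive ratio: 24/6 = 4, and 96/24 = 4, so r = 4.
Then A·4^0 = 6 gives A = 6, and f(n) = 6·4^n.
f(4) = 6·4^4 = 1536.

1536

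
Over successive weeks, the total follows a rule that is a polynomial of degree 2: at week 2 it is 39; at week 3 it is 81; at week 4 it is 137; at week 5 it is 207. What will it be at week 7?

Write the value at m as P(m).
Write P(m) = am² + bm + c; the 4 given values yield a linear system in the 3 coefficients.
Solving, P(m) = 7m² + 7m - 3.
Then P(7) = 389.

389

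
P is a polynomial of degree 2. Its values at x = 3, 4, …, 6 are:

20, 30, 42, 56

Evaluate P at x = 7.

First differences: 10, 12, 14. Second differences: 2, 2.
Level-2 differences are constant, so P has degree 2.
Fitting a degree-2 polynomial gives P(x) = x² + 3x + 2.
Then P(7) = 72.

72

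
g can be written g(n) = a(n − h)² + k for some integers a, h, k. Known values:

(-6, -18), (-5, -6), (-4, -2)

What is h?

First differences 12, 4; second difference -8 = 2a, so a = -4.
Expanding, the n-coefficient is −2ah = 8h; matching it to the data gives h = -4, and then k = -2.
So g(n) = -4(n + 4)² − 2.
Hence h = -4.

-4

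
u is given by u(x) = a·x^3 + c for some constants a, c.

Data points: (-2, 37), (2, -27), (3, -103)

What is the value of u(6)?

From u(-2) = 37 and u(2) = -27: -8a + c = 37 and 8a + c = -27.
Subtracting: 16a = -64, so a = -4; then c = 37 − (-4)·(-8) = 5.
So u(x) = -4x³ + 5, and u(6) = -859.

-859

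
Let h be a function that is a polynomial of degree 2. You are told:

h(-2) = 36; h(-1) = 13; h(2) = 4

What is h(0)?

Write h(m) = am² + bm + c; the 3 given values yield a linear system in the 3 coefficients.
Solving, h(m) = 5m² - 8m.
Then h(0) = 0.

0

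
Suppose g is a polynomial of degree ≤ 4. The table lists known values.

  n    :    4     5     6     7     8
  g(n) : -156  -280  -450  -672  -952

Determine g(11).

First differences: -124, -170, -222, -280. Second differences: -46, -52, -58. Third differences: -6, -6.
Level-3 differences are constant, so g has degree 3.
Fitting a degree-3 polynomial gives g(n) = -n³ - 8n² + 9n.
Then g(11) = -2200.

-2200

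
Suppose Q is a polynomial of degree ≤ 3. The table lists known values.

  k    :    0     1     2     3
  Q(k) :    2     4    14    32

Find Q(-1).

8

Write Q(k) = ak³ + bk² + ck + d; the 4 given values yield a linear system in the 4 coefficients.
Solving, the leading coefficient vanishes, and Q(k) = 4k² - 2k + 2.
Then Q(-1) = 8.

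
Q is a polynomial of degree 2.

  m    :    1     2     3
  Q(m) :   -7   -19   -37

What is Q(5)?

Write Q(m) = am² + bm + c; the 3 given values yield a linear system in the 3 coefficients.
Solving, Q(m) = -3m² - 3m - 1.
Then Q(5) = -91.

-91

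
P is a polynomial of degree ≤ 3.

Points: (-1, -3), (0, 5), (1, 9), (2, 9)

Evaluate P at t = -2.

Write P(t) = at³ + bt² + ct + d; the 4 given values yield a linear system in the 4 coefficients.
Solving, the leading coefficient vanishes, and P(t) = -2t² + 6t + 5.
Then P(-2) = -15.

-15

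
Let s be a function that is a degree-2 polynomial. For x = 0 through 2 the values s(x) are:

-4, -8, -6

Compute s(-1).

Write s(x) = ax² + bx + c; the 3 given values yield a linear system in the 3 coefficients.
Solving, s(x) = 3x² - 7x - 4.
Then s(-1) = 6.

6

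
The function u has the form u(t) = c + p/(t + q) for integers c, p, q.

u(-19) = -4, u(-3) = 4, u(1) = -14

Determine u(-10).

-3

(u(t) − c)(t + q) = p for each data point; the three points give a linear system in c and q, then p follows.
Solving: c = -5, q = 1, p = -18, so u(t) = -5 − 18/(t + 1).
Then u(-10) = -5 − 18/(-9) = -3.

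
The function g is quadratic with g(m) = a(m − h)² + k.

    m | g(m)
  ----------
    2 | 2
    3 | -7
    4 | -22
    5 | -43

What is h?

1

First differences -9, -15, -21; second difference -6 = 2a, so a = -3.
Expanding, the m-coefficient is −2ah = 6h; matching it to the data gives h = 1, and then k = 5.
So g(m) = -3(m − 1)² + 5.
Hence h = 1.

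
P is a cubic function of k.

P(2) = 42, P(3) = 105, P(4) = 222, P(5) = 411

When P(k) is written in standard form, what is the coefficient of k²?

0

Write P(k) = ak³ + bk² + ck + d; the 4 given values yield a linear system in the 4 coefficients.
Solving, P(k) = 3k³ + 6k + 6.
The coefficient of k² is 0.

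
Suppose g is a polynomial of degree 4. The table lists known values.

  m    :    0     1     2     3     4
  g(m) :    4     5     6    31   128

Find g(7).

1691

Write g(m) = am^4 + bm³ + cm² + dm + e; the 5 given values yield a linear system in the 5 coefficients.
Solving, g(m) = m^4 - 2m³ - m² + 3m + 4.
Then g(7) = 1691.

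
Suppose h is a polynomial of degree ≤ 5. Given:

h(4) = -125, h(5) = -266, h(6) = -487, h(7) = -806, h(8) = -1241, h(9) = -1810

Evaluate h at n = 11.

-3422

First differences: -141, -221, -319, -435, -569. Second differences: -80, -98, -116, -134. Third differences: -18, -18, -18.
Level-3 differences are constant, so h has degree 3.
Fitting a degree-3 polynomial gives h(n) = -3n³ + 5n² - 3n - 1.
Then h(11) = -3422.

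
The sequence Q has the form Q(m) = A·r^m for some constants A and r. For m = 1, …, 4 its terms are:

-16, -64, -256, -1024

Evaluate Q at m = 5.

Consecutive ratio: -64/(-16) = 4, and -256/(-64) = 4, so r = 4.
Then A·4^1 = -16 gives A = -4, and Q(m) = -4·4^m.
Q(5) = -4·4^5 = -4096.

-4096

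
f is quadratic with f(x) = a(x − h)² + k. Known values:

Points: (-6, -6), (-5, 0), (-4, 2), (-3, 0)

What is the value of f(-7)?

First differences 6, 2, -2; second difference -4 = 2a, so a = -2.
Expanding, the x-coefficient is −2ah = 4h; matching it to the data gives h = -4, and then k = 2.
So f(x) = -2(x + 4)² + 2.
f(-7) = -2·(-3)² + 2 = -16.

-16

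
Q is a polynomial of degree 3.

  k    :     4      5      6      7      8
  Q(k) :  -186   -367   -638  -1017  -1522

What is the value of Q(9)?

-2171

First differences: -181, -271, -379, -505. Second differences: -90, -108, -126. Third differences: -18, -18.
Level-3 differences are constant, so Q has degree 3.
Fitting a degree-3 polynomial gives Q(k) = -3k³ + 2k - 2.
Then Q(9) = -2171.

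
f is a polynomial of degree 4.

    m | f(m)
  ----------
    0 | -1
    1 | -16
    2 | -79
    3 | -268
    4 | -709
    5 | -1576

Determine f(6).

-3091

First differences: -15, -63, -189, -441, -867. Second differences: -48, -126, -252, -426. Third differences: -78, -126, -174. Fourth differences: -48, -48.
Level-4 differences are constant, so f has degree 4.
Fitting a degree-4 polynomial gives f(m) = -2m^4 - m³ - 7m² - 5m - 1.
Then f(6) = -3091.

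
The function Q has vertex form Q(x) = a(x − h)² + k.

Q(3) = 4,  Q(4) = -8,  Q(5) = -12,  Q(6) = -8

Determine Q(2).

First differences -12, -4, 4; second difference 8 = 2a, so a = 4.
Expanding, the x-coefficient is −2ah = -8h; matching it to the data gives h = 5, and then k = -12.
So Q(x) = 4(x − 5)² − 12.
Q(2) = 4·(-3)² − 12 = 24.

24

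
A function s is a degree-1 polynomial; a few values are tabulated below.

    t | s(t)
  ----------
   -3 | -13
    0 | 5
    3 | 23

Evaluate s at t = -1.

-1

Write s(t) = at + b; the 3 given values yield a linear system in the 2 coefficients.
Solving, s(t) = 6t + 5.
Then s(-1) = -1.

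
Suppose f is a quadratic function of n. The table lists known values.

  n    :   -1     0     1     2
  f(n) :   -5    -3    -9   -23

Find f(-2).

Write f(n) = an² + bn + c; the 4 given values yield a linear system in the 3 coefficients.
Solving, f(n) = -4n² - 2n - 3.
Then f(-2) = -15.

-15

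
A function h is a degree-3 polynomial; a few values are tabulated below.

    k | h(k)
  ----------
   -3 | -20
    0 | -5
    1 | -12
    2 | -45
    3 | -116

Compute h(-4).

3

Write h(k) = ak³ + bk² + ck + d; the 5 given values yield a linear system in the 4 coefficients.
Solving, h(k) = -2k³ - 7k² + 2k - 5.
Then h(-4) = 3.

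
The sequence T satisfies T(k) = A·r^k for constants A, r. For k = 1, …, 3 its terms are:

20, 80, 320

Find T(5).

5120

Consecutive ratio: 80/20 = 4, and 320/80 = 4, so r = 4.
Then A·4^1 = 20 gives A = 5, and T(k) = 5·4^k.
T(5) = 5·4^5 = 5120.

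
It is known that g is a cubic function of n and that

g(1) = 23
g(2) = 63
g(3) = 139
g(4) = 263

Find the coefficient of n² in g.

6

Write g(n) = an³ + bn² + cn + d; the 4 given values yield a linear system in the 4 coefficients.
Solving, g(n) = 2n³ + 6n² + 8n + 7.
The coefficient of n² is 6.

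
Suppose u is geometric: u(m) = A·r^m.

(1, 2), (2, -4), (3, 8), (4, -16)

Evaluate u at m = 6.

Consecutive ratio: -4/2 = -2, and 8/(-4) = -2, so r = -2.
Then A·(-2)^1 = 2 gives A = -1, and u(m) = -1·(-2)^m.
u(6) = -1·(-2)^6 = -64.

-64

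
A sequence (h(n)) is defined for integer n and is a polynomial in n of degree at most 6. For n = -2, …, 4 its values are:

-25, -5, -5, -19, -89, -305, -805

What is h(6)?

-3449

Write h(n) = an^6 + bn^5 + cn^4 + dn³ + en² + pn + q; the 7 given values yield a linear system in the 7 coefficients.
Solving, the top 2 coefficients vanish, and h(n) = -2n^4 - 3n³ - 5n² - 4n - 5.
Then h(6) = -3449.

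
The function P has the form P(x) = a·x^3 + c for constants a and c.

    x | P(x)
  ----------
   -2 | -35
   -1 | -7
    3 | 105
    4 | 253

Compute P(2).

From P(-2) = -35 and P(-1) = -7: -8a + c = -35 and -1a + c = -7.
Subtracting: 7a = 28, so a = 4; then c = -35 − 4·(-8) = -3.
So P(x) = 4x³ − 3, and P(2) = 29.

29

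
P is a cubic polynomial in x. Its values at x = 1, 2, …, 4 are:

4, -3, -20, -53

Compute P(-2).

Write P(x) = ax³ + bx² + cx + d; the 4 given values yield a linear system in the 4 coefficients.
Solving, P(x) = -x³ + x² - 3x + 7.
Then P(-2) = 25.

25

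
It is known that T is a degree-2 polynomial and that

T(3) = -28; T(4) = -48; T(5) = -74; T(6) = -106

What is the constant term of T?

-4

First differences: -20, -26, -32. Second differences: -6, -6.
Level-2 differences are constant, so T has degree 2.
Fitting a degree-2 polynomial gives T(x) = -3x² + x - 4.
The constant term is T(0) = -4.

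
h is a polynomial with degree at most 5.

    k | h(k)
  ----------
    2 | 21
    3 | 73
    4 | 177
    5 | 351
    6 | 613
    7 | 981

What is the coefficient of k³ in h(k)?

Write h(k) = ak^5 + bk^4 + ck³ + dk² + ek + p; the 6 given values yield a linear system in the 6 coefficients.
Solving, the top 2 coefficients vanish, and h(k) = 3k³ - k² + 1.
The coefficient of k³ is 3.

3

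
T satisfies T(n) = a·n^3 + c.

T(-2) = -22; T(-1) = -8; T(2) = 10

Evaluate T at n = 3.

From T(-2) = -22 and T(-1) = -8: -8a + c = -22 and -1a + c = -8.
Subtracting: 7a = 14, so a = 2; then c = -22 − 2·(-8) = -6.
So T(n) = 2n³ − 6, and T(3) = 48.

48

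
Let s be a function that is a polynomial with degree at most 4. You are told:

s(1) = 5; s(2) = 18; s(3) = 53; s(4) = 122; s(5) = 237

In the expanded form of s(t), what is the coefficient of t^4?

0

First differences: 13, 35, 69, 115. Second differences: 22, 34, 46. Third differences: 12, 12.
Level-3 differences are constant, so s has degree 3.
Fitting a degree-3 polynomial gives s(t) = 2t³ - t² + 2t + 2.
The coefficient of t^4 is 0.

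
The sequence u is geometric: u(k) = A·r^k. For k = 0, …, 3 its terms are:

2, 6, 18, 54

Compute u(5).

486

Consecutive ratio: 6/2 = 3, and 18/6 = 3, so r = 3.
Then A·3^0 = 2 gives A = 2, and u(k) = 2·3^k.
u(5) = 2·3^5 = 486.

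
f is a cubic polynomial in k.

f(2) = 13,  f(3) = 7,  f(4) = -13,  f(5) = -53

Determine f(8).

-353

Write f(k) = ak³ + bk² + ck + d; the 4 given values yield a linear system in the 4 coefficients.
Solving, f(k) = -k³ + 2k² + 3k + 7.
Then f(8) = -353.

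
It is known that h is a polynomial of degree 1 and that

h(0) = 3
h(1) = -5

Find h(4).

Write h(n) = an + b; the 2 given values yield a linear system in the 2 coefficients.
Solving, h(n) = -8n + 3.
Then h(4) = -29.

-29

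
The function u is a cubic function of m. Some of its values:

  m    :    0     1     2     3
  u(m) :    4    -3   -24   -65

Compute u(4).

Write u(m) = am³ + bm² + cm + d; the 4 given values yield a linear system in the 4 coefficients.
Solving, u(m) = -m³ - 4m² - 2m + 4.
Then u(4) = -132.

-132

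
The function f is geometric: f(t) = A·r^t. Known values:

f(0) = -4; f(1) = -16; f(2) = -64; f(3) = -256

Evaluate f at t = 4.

Consecutive ratio: -16/(-4) = 4, and -64/(-16) = 4, so r = 4.
Then A·4^0 = -4 gives A = -4, and f(t) = -4·4^t.
f(4) = -4·4^4 = -1024.

-1024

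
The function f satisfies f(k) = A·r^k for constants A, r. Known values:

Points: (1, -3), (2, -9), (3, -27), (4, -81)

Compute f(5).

Consecutive ratio: -9/(-3) = 3, and -27/(-9) = 3, so r = 3.
Then A·3^1 = -3 gives A = -1, and f(k) = -1·3^k.
f(5) = -1·3^5 = -243.

-243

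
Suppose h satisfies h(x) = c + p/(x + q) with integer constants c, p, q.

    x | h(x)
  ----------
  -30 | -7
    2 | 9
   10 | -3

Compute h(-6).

(h(x) − c)(x + q) = p for each data point; the three points give a linear system in c and q, then p follows.
Solving: c = -6, q = 0, p = 30, so h(x) = -6 + 30/(x + 0).
Then h(-6) = -6 + 30/(-6) = -11.

-11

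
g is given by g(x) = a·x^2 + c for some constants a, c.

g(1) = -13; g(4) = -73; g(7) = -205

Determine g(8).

-265

From g(1) = -13 and g(4) = -73: 1a + c = -13 and 16a + c = -73.
Subtracting: 15a = -60, so a = -4; then c = -13 − (-4)·1 = -9.
So g(x) = -4x² − 9, and g(8) = -265.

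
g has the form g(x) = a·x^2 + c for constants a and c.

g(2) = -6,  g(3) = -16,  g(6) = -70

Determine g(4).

-30

From g(2) = -6 and g(3) = -16: 4a + c = -6 and 9a + c = -16.
Subtracting: 5a = -10, so a = -2; then c = -6 − (-2)·4 = 2.
So g(x) = -2x² + 2, and g(4) = -30.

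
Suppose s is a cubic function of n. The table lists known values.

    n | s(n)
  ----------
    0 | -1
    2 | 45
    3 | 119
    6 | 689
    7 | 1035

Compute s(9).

Write s(n) = an³ + bn² + cn + d; the 5 given values yield a linear system in the 4 coefficients.
Solving, s(n) = 2n³ + 7n² + n - 1.
Then s(9) = 2033.

2033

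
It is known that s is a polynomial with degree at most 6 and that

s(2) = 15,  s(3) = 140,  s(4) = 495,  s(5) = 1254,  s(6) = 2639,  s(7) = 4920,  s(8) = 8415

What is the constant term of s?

Write s(k) = ak^6 + bk^5 + ck^4 + dk³ + ek² + pk + q; the 7 given values yield a linear system in the 7 coefficients.
Solving, the top 2 coefficients vanish, and s(k) = 2k^4 + k³ - 4k² - 4k - 1.
The constant term is s(0) = -1.

-1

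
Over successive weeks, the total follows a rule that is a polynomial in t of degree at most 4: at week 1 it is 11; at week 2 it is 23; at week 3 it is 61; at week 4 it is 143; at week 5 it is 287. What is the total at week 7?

833

Write the value at t as g(t).
Write g(t) = at^4 + bt³ + ct² + dt + e; the 5 given values yield a linear system in the 5 coefficients.
Solving, the leading coefficient vanishes, and g(t) = 3t³ - 5t² + 6t + 7.
Then g(7) = 833.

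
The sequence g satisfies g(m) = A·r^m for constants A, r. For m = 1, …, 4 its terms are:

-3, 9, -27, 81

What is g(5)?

Consecutive ratio: 9/(-3) = -3, and -27/9 = -3, so r = -3.
Then A·(-3)^1 = -3 gives A = 1, and g(m) = 1·(-3)^m.
g(5) = 1·(-3)^5 = -243.

-243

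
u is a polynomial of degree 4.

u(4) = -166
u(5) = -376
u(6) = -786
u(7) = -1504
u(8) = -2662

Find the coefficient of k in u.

-4

Write u(k) = ak^4 + bk³ + ck² + dk + e; the 5 given values yield a linear system in the 5 coefficients.
Solving, u(k) = -k^4 + 4k³ - 9k² - 4k - 6.
The coefficient of k is -4.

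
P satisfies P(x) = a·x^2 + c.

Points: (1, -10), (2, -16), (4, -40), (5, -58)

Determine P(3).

From P(1) = -10 and P(2) = -16: 1a + c = -10 and 4a + c = -16.
Subtracting: 3a = -6, so a = -2; then c = -10 − (-2)·1 = -8.
So P(x) = -2x² − 8, and P(3) = -26.

-26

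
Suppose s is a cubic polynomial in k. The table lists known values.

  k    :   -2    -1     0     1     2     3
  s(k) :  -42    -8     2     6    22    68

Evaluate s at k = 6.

566

First differences: 34, 10, 4, 16, 46. Second differences: -24, -6, 12, 30. Third differences: 18, 18, 18.
Level-3 differences are constant, so s has degree 3.
Fitting a degree-3 polynomial gives s(k) = 3k³ - 3k² + 4k + 2.
Then s(6) = 566.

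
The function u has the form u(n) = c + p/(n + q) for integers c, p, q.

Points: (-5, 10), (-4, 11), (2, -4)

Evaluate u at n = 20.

(u(n) − c)(n + q) = p for each data point; the three points give a linear system in c and q, then p follows.
Solving: c = 6, q = 0, p = -20, so u(n) = 6 − 20/(n + 0).
Then u(20) = 6 − 20/20 = 5.

5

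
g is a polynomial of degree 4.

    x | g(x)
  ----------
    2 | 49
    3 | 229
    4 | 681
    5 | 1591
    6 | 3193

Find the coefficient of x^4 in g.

Write g(x) = ax^4 + bx³ + cx² + dx + e; the 5 given values yield a linear system in the 5 coefficients.
Solving, g(x) = 2x^4 + 3x³ - x² - 2x + 1.
The coefficient of x^4 is 2.

2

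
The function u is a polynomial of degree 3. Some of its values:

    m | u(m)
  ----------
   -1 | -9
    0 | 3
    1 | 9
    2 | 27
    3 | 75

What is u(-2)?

-45

First differences: 12, 6, 18, 48. Second differences: -6, 12, 30. Third differences: 18, 18.
Level-3 differences are constant, so u has degree 3.
Fitting a degree-3 polynomial gives u(m) = 3m³ - 3m² + 6m + 3.
Then u(-2) = -45.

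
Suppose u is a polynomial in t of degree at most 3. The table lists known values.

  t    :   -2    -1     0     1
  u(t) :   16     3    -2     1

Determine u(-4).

66

First differences: -13, -5, 3. Second differences: 8, 8.
Level-2 differences are constant, so u has degree 2.
Fitting a degree-2 polynomial gives u(t) = 4t² - t - 2.
Then u(-4) = 66.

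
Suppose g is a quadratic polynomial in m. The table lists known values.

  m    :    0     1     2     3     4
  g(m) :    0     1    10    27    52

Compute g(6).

126

First differences: 1, 9, 17, 25. Second differences: 8, 8, 8.
Level-2 differences are constant, so g has degree 2.
Fitting a degree-2 polynomial gives g(m) = 4m² - 3m.
Then g(6) = 126.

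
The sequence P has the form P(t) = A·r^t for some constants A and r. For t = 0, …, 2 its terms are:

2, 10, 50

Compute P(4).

1250

Consecutive ratio: 10/2 = 5, and 50/10 = 5, so r = 5.
Then A·5^0 = 2 gives A = 2, and P(t) = 2·5^t.
P(4) = 2·5^4 = 1250.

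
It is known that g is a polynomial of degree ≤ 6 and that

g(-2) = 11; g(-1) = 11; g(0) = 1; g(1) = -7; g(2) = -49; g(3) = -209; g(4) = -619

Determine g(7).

Write g(n) = an^6 + bn^5 + cn^4 + dn³ + en² + pn + q; the 7 given values yield a linear system in the 7 coefficients.
Solving, the top 2 coefficients vanish, and g(n) = -2n^4 - 2n³ + 3n² - 7n + 1.
Then g(7) = -5389.

-5389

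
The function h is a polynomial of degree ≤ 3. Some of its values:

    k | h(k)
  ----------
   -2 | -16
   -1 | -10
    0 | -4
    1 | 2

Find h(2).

8

First differences: 6, 6, 6.
Level-1 differences are constant, so h has degree 1.
Fitting a degree-1 polynomial gives h(k) = 6k - 4.
Then h(2) = 8.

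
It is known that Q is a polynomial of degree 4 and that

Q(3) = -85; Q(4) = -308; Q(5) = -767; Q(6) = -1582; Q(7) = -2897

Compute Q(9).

-7723

Write Q(t) = at^4 + bt³ + ct² + dt + e; the 5 given values yield a linear system in the 5 coefficients.
Solving, Q(t) = -t^4 - 2t³ + 3t² + 5t + 8.
Then Q(9) = -7723.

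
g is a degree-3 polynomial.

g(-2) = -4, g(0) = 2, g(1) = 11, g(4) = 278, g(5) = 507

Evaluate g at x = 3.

131

Write g(x) = ax³ + bx² + cx + d; the 5 given values yield a linear system in the 4 coefficients.
Solving, g(x) = 3x³ + 5x² + x + 2.
Then g(3) = 131.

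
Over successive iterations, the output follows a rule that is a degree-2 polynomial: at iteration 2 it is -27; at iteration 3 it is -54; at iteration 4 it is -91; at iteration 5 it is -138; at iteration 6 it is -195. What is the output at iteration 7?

Write the value at k as Q(k).
Write Q(k) = ak² + bk + c; the 5 given values yield a linear system in the 3 coefficients.
Solving, Q(k) = -5k² - 2k - 3.
Then Q(7) = -262.

-262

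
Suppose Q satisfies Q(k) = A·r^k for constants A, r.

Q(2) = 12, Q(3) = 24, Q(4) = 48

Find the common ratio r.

2

Consecutive ratio: 24/12 = 2, and 48/24 = 2, so r = 2.
Then A·2^2 = 12 gives A = 3, and Q(k) = 3·2^k.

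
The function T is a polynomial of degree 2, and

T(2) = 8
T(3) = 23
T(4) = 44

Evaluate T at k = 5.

Write T(k) = ak² + bk + c; the 3 given values yield a linear system in the 3 coefficients.
Solving, T(k) = 3k² - 4.
Then T(5) = 71.

71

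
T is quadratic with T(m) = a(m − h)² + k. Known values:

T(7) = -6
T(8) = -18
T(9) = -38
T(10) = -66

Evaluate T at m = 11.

First differences -12, -20, -28; second difference -8 = 2a, so a = -4.
Expanding, the m-coefficient is −2ah = 8h; matching it to the data gives h = 6, and then k = -2.
So T(m) = -4(m − 6)² − 2.
T(11) = -4·5² − 2 = -102.

-102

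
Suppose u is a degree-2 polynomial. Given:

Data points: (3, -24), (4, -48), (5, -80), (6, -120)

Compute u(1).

0

First differences: -24, -32, -40. Second differences: -8, -8.
Level-2 differences are constant, so u has degree 2.
Fitting a degree-2 polynomial gives u(x) = -4x² + 4x.
Then u(1) = 0.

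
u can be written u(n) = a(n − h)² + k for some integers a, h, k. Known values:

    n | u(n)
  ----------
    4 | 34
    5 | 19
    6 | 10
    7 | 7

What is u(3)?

55

First differences -15, -9, -3; second difference 6 = 2a, so a = 3.
Expanding, the n-coefficient is −2ah = -6h; matching it to the data gives h = 7, and then k = 7.
So u(n) = 3(n − 7)² + 7.
u(3) = 3·(-4)² + 7 = 55.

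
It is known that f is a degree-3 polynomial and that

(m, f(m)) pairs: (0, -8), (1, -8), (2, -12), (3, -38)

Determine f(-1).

6

Write f(m) = am³ + bm² + cm + d; the 4 given values yield a linear system in the 4 coefficients.
Solving, f(m) = -3m³ + 7m² - 4m - 8.
Then f(-1) = 6.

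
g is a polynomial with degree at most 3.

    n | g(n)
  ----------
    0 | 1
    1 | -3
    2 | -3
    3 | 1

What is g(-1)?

9

Write g(n) = an³ + bn² + cn + d; the 4 given values yield a linear system in the 4 coefficients.
Solving, the leading coefficient vanishes, and g(n) = 2n² - 6n + 1.
Then g(-1) = 9.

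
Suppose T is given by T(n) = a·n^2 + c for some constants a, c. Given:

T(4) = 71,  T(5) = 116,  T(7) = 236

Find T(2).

From T(4) = 71 and T(5) = 116: 16a + c = 71 and 25a + c = 116.
Subtracting: 9a = 45, so a = 5; then c = 71 − 5·16 = -9.
So T(n) = 5n² − 9, and T(2) = 11.

11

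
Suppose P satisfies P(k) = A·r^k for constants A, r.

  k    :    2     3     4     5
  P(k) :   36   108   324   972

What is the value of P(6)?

2916

Consecutive ratio: 108/36 = 3, and 324/108 = 3, so r = 3.
Then A·3^2 = 36 gives A = 4, and P(k) = 4·3^k.
P(6) = 4·3^6 = 2916.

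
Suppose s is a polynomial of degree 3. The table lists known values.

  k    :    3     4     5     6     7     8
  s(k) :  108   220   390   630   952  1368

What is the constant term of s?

0

First differences: 112, 170, 240, 322, 416. Second differences: 58, 70, 82, 94. Third differences: 12, 12, 12.
Level-3 differences are constant, so s has degree 3.
Fitting a degree-3 polynomial gives s(k) = 2k³ + 5k² + 3k.
The constant term is s(0) = 0.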